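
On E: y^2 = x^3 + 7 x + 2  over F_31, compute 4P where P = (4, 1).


k = 4 = 100_2 (binary, LSB first: 001)
Double-and-add from P = (4, 1):
  bit 0 = 0: acc unchanged = O
  bit 1 = 0: acc unchanged = O
  bit 2 = 1: acc = O + (4, 30) = (4, 30)

4P = (4, 30)


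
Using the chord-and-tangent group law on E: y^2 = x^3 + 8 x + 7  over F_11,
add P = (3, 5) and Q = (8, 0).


P != Q, so use the chord formula.
s = (y2 - y1) / (x2 - x1) = (6) / (5) mod 11 = 10
x3 = s^2 - x1 - x2 mod 11 = 10^2 - 3 - 8 = 1
y3 = s (x1 - x3) - y1 mod 11 = 10 * (3 - 1) - 5 = 4

P + Q = (1, 4)


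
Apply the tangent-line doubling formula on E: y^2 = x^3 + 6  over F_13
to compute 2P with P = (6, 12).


Doubling: s = (3 x1^2 + a) / (2 y1)
s = (3*6^2 + 0) / (2*12) mod 13 = 11
x3 = s^2 - 2 x1 mod 13 = 11^2 - 2*6 = 5
y3 = s (x1 - x3) - y1 mod 13 = 11 * (6 - 5) - 12 = 12

2P = (5, 12)


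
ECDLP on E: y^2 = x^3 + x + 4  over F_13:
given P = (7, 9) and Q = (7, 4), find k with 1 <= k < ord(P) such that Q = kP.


Enumerate multiples of P until we hit Q = (7, 4):
  1P = (7, 9)
  2P = (0, 11)
  3P = (9, 12)
  4P = (9, 1)
  5P = (0, 2)
  6P = (7, 4)
Match found at i = 6.

k = 6


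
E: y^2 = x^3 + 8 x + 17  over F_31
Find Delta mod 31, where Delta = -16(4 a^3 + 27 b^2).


4 a^3 + 27 b^2 = 4*8^3 + 27*17^2 = 2048 + 7803 = 9851
Delta = -16 * (9851) = -157616
Delta mod 31 = 19

Delta = 19 (mod 31)


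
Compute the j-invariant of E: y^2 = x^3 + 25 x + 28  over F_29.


Delta = -16(4 a^3 + 27 b^2) mod 29 = 10
-1728 * (4 a)^3 = -1728 * (4*25)^3 mod 29 = 3
j = 3 * 10^(-1) mod 29 = 9

j = 9 (mod 29)


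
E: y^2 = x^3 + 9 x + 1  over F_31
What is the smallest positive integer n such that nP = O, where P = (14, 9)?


Compute successive multiples of P until we hit O:
  1P = (14, 9)
  2P = (12, 16)
  3P = (25, 14)
  4P = (25, 17)
  5P = (12, 15)
  6P = (14, 22)
  7P = O

ord(P) = 7


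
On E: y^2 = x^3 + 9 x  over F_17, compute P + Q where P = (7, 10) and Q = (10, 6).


P != Q, so use the chord formula.
s = (y2 - y1) / (x2 - x1) = (13) / (3) mod 17 = 10
x3 = s^2 - x1 - x2 mod 17 = 10^2 - 7 - 10 = 15
y3 = s (x1 - x3) - y1 mod 17 = 10 * (7 - 15) - 10 = 12

P + Q = (15, 12)


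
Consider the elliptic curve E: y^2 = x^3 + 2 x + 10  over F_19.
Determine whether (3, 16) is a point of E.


Check whether y^2 = x^3 + 2 x + 10 (mod 19) for (x, y) = (3, 16).
LHS: y^2 = 16^2 mod 19 = 9
RHS: x^3 + 2 x + 10 = 3^3 + 2*3 + 10 mod 19 = 5
LHS != RHS

No, not on the curve


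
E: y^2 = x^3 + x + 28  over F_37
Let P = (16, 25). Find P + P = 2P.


Doubling: s = (3 x1^2 + a) / (2 y1)
s = (3*16^2 + 1) / (2*25) mod 37 = 25
x3 = s^2 - 2 x1 mod 37 = 25^2 - 2*16 = 1
y3 = s (x1 - x3) - y1 mod 37 = 25 * (16 - 1) - 25 = 17

2P = (1, 17)


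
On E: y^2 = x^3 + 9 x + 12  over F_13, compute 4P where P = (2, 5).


k = 4 = 100_2 (binary, LSB first: 001)
Double-and-add from P = (2, 5):
  bit 0 = 0: acc unchanged = O
  bit 1 = 0: acc unchanged = O
  bit 2 = 1: acc = O + (1, 3) = (1, 3)

4P = (1, 3)


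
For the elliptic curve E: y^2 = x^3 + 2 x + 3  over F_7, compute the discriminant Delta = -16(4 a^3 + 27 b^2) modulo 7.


4 a^3 + 27 b^2 = 4*2^3 + 27*3^2 = 32 + 243 = 275
Delta = -16 * (275) = -4400
Delta mod 7 = 3

Delta = 3 (mod 7)


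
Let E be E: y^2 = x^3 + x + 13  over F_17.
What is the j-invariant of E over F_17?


Delta = -16(4 a^3 + 27 b^2) mod 17 = 11
-1728 * (4 a)^3 = -1728 * (4*1)^3 mod 17 = 10
j = 10 * 11^(-1) mod 17 = 4

j = 4 (mod 17)


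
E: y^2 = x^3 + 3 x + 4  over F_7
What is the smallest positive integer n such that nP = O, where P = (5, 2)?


Compute successive multiples of P until we hit O:
  1P = (5, 2)
  2P = (1, 6)
  3P = (2, 2)
  4P = (0, 5)
  5P = (6, 0)
  6P = (0, 2)
  7P = (2, 5)
  8P = (1, 1)
  ... (continuing to 10P)
  10P = O

ord(P) = 10


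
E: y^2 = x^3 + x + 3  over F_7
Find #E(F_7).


For each x in F_7, count y with y^2 = x^3 + 1 x + 3 mod 7:
  x = 4: RHS = 1, y in [1, 6]  -> 2 point(s)
  x = 5: RHS = 0, y in [0]  -> 1 point(s)
  x = 6: RHS = 1, y in [1, 6]  -> 2 point(s)
Affine points: 5. Add the point at infinity: total = 6.

#E(F_7) = 6


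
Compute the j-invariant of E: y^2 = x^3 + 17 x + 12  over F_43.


Delta = -16(4 a^3 + 27 b^2) mod 43 = 40
-1728 * (4 a)^3 = -1728 * (4*17)^3 mod 43 = 1
j = 1 * 40^(-1) mod 43 = 14

j = 14 (mod 43)


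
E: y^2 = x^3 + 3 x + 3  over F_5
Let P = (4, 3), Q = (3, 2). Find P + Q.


P != Q, so use the chord formula.
s = (y2 - y1) / (x2 - x1) = (4) / (4) mod 5 = 1
x3 = s^2 - x1 - x2 mod 5 = 1^2 - 4 - 3 = 4
y3 = s (x1 - x3) - y1 mod 5 = 1 * (4 - 4) - 3 = 2

P + Q = (4, 2)


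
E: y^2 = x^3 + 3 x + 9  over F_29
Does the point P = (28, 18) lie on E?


Check whether y^2 = x^3 + 3 x + 9 (mod 29) for (x, y) = (28, 18).
LHS: y^2 = 18^2 mod 29 = 5
RHS: x^3 + 3 x + 9 = 28^3 + 3*28 + 9 mod 29 = 5
LHS = RHS

Yes, on the curve


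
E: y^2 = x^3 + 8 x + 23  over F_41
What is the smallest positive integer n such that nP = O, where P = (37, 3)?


Compute successive multiples of P until we hit O:
  1P = (37, 3)
  2P = (4, 18)
  3P = (8, 36)
  4P = (1, 14)
  5P = (39, 9)
  6P = (15, 22)
  7P = (31, 3)
  8P = (14, 38)
  ... (continuing to 23P)
  23P = O

ord(P) = 23


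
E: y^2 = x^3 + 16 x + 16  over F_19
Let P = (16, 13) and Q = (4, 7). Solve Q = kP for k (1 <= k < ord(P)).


Enumerate multiples of P until we hit Q = (4, 7):
  1P = (16, 13)
  2P = (10, 13)
  3P = (12, 6)
  4P = (0, 15)
  5P = (14, 1)
  6P = (6, 9)
  7P = (4, 7)
Match found at i = 7.

k = 7


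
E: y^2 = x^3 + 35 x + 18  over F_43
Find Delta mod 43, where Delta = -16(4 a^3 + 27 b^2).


4 a^3 + 27 b^2 = 4*35^3 + 27*18^2 = 171500 + 8748 = 180248
Delta = -16 * (180248) = -2883968
Delta mod 43 = 42

Delta = 42 (mod 43)


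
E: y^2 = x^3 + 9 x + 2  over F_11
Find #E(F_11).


For each x in F_11, count y with y^2 = x^3 + 9 x + 2 mod 11:
  x = 1: RHS = 1, y in [1, 10]  -> 2 point(s)
  x = 3: RHS = 1, y in [1, 10]  -> 2 point(s)
  x = 4: RHS = 3, y in [5, 6]  -> 2 point(s)
  x = 7: RHS = 1, y in [1, 10]  -> 2 point(s)
  x = 8: RHS = 3, y in [5, 6]  -> 2 point(s)
  x = 9: RHS = 9, y in [3, 8]  -> 2 point(s)
  x = 10: RHS = 3, y in [5, 6]  -> 2 point(s)
Affine points: 14. Add the point at infinity: total = 15.

#E(F_11) = 15


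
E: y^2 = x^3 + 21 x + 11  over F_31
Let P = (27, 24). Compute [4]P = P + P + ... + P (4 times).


k = 4 = 100_2 (binary, LSB first: 001)
Double-and-add from P = (27, 24):
  bit 0 = 0: acc unchanged = O
  bit 1 = 0: acc unchanged = O
  bit 2 = 1: acc = O + (7, 25) = (7, 25)

4P = (7, 25)


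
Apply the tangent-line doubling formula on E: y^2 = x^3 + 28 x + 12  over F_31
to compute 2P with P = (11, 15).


Doubling: s = (3 x1^2 + a) / (2 y1)
s = (3*11^2 + 28) / (2*15) mod 31 = 12
x3 = s^2 - 2 x1 mod 31 = 12^2 - 2*11 = 29
y3 = s (x1 - x3) - y1 mod 31 = 12 * (11 - 29) - 15 = 17

2P = (29, 17)


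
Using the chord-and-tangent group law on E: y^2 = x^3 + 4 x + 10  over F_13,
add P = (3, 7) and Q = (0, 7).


P != Q, so use the chord formula.
s = (y2 - y1) / (x2 - x1) = (0) / (10) mod 13 = 0
x3 = s^2 - x1 - x2 mod 13 = 0^2 - 3 - 0 = 10
y3 = s (x1 - x3) - y1 mod 13 = 0 * (3 - 10) - 7 = 6

P + Q = (10, 6)


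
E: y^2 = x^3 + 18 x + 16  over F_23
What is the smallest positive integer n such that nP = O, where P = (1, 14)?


Compute successive multiples of P until we hit O:
  1P = (1, 14)
  2P = (0, 4)
  3P = (7, 18)
  4P = (18, 13)
  5P = (20, 2)
  6P = (11, 2)
  7P = (6, 15)
  8P = (5, 22)
  ... (continuing to 26P)
  26P = O

ord(P) = 26


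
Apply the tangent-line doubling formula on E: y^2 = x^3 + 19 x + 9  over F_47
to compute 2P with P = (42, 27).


Doubling: s = (3 x1^2 + a) / (2 y1)
s = (3*42^2 + 19) / (2*27) mod 47 = 0
x3 = s^2 - 2 x1 mod 47 = 0^2 - 2*42 = 10
y3 = s (x1 - x3) - y1 mod 47 = 0 * (42 - 10) - 27 = 20

2P = (10, 20)


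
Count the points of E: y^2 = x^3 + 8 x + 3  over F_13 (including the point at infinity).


For each x in F_13, count y with y^2 = x^3 + 8 x + 3 mod 13:
  x = 0: RHS = 3, y in [4, 9]  -> 2 point(s)
  x = 1: RHS = 12, y in [5, 8]  -> 2 point(s)
  x = 2: RHS = 1, y in [1, 12]  -> 2 point(s)
  x = 5: RHS = 12, y in [5, 8]  -> 2 point(s)
  x = 7: RHS = 12, y in [5, 8]  -> 2 point(s)
  x = 10: RHS = 4, y in [2, 11]  -> 2 point(s)
Affine points: 12. Add the point at infinity: total = 13.

#E(F_13) = 13


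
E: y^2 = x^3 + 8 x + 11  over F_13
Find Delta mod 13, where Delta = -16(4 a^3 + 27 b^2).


4 a^3 + 27 b^2 = 4*8^3 + 27*11^2 = 2048 + 3267 = 5315
Delta = -16 * (5315) = -85040
Delta mod 13 = 6

Delta = 6 (mod 13)


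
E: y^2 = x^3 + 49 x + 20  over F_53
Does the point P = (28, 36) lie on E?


Check whether y^2 = x^3 + 49 x + 20 (mod 53) for (x, y) = (28, 36).
LHS: y^2 = 36^2 mod 53 = 24
RHS: x^3 + 49 x + 20 = 28^3 + 49*28 + 20 mod 53 = 24
LHS = RHS

Yes, on the curve


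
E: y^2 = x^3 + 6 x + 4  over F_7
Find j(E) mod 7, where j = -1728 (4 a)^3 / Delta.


Delta = -16(4 a^3 + 27 b^2) mod 7 = 5
-1728 * (4 a)^3 = -1728 * (4*6)^3 mod 7 = 6
j = 6 * 5^(-1) mod 7 = 4

j = 4 (mod 7)


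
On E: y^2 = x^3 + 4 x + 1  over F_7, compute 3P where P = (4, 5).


k = 3 = 11_2 (binary, LSB first: 11)
Double-and-add from P = (4, 5):
  bit 0 = 1: acc = O + (4, 5) = (4, 5)
  bit 1 = 1: acc = (4, 5) + (0, 6) = (0, 1)

3P = (0, 1)


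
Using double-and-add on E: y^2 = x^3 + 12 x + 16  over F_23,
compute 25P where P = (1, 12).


k = 25 = 11001_2 (binary, LSB first: 10011)
Double-and-add from P = (1, 12):
  bit 0 = 1: acc = O + (1, 12) = (1, 12)
  bit 1 = 0: acc unchanged = (1, 12)
  bit 2 = 0: acc unchanged = (1, 12)
  bit 3 = 1: acc = (1, 12) + (15, 11) = (9, 5)
  bit 4 = 1: acc = (9, 5) + (2, 5) = (12, 18)

25P = (12, 18)


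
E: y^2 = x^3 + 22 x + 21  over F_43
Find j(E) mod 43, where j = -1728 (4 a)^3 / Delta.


Delta = -16(4 a^3 + 27 b^2) mod 43 = 13
-1728 * (4 a)^3 = -1728 * (4*22)^3 mod 43 = 22
j = 22 * 13^(-1) mod 43 = 5

j = 5 (mod 43)


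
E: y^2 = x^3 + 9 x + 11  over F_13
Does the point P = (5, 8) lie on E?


Check whether y^2 = x^3 + 9 x + 11 (mod 13) for (x, y) = (5, 8).
LHS: y^2 = 8^2 mod 13 = 12
RHS: x^3 + 9 x + 11 = 5^3 + 9*5 + 11 mod 13 = 12
LHS = RHS

Yes, on the curve


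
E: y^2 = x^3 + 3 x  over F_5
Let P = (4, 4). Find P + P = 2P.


Doubling: s = (3 x1^2 + a) / (2 y1)
s = (3*4^2 + 3) / (2*4) mod 5 = 2
x3 = s^2 - 2 x1 mod 5 = 2^2 - 2*4 = 1
y3 = s (x1 - x3) - y1 mod 5 = 2 * (4 - 1) - 4 = 2

2P = (1, 2)


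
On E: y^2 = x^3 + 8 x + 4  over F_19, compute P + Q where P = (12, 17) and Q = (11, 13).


P != Q, so use the chord formula.
s = (y2 - y1) / (x2 - x1) = (15) / (18) mod 19 = 4
x3 = s^2 - x1 - x2 mod 19 = 4^2 - 12 - 11 = 12
y3 = s (x1 - x3) - y1 mod 19 = 4 * (12 - 12) - 17 = 2

P + Q = (12, 2)


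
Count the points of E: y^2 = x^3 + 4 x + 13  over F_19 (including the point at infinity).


For each x in F_19, count y with y^2 = x^3 + 4 x + 13 mod 19:
  x = 4: RHS = 17, y in [6, 13]  -> 2 point(s)
  x = 5: RHS = 6, y in [5, 14]  -> 2 point(s)
  x = 6: RHS = 6, y in [5, 14]  -> 2 point(s)
  x = 7: RHS = 4, y in [2, 17]  -> 2 point(s)
  x = 8: RHS = 6, y in [5, 14]  -> 2 point(s)
  x = 11: RHS = 1, y in [1, 18]  -> 2 point(s)
  x = 13: RHS = 1, y in [1, 18]  -> 2 point(s)
  x = 14: RHS = 1, y in [1, 18]  -> 2 point(s)
  x = 15: RHS = 9, y in [3, 16]  -> 2 point(s)
  x = 17: RHS = 16, y in [4, 15]  -> 2 point(s)
Affine points: 20. Add the point at infinity: total = 21.

#E(F_19) = 21


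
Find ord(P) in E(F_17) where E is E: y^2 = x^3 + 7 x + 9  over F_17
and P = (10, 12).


Compute successive multiples of P until we hit O:
  1P = (10, 12)
  2P = (5, 13)
  3P = (0, 3)
  4P = (9, 11)
  5P = (16, 16)
  6P = (16, 1)
  7P = (9, 6)
  8P = (0, 14)
  ... (continuing to 11P)
  11P = O

ord(P) = 11


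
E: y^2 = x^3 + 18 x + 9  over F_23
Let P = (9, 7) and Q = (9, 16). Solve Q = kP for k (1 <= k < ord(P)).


Enumerate multiples of P until we hit Q = (9, 16):
  1P = (9, 7)
  2P = (18, 1)
  3P = (22, 17)
  4P = (16, 0)
  5P = (22, 6)
  6P = (18, 22)
  7P = (9, 16)
Match found at i = 7.

k = 7


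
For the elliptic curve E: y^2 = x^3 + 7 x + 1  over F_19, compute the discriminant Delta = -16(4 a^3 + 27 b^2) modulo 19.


4 a^3 + 27 b^2 = 4*7^3 + 27*1^2 = 1372 + 27 = 1399
Delta = -16 * (1399) = -22384
Delta mod 19 = 17

Delta = 17 (mod 19)


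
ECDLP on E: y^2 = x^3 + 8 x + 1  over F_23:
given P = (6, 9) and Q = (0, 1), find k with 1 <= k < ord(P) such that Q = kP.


Enumerate multiples of P until we hit Q = (0, 1):
  1P = (6, 9)
  2P = (0, 22)
  3P = (7, 20)
  4P = (16, 19)
  5P = (2, 18)
  6P = (10, 0)
  7P = (2, 5)
  8P = (16, 4)
  9P = (7, 3)
  10P = (0, 1)
Match found at i = 10.

k = 10


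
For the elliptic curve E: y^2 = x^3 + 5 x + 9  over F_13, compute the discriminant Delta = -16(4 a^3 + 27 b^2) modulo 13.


4 a^3 + 27 b^2 = 4*5^3 + 27*9^2 = 500 + 2187 = 2687
Delta = -16 * (2687) = -42992
Delta mod 13 = 12

Delta = 12 (mod 13)


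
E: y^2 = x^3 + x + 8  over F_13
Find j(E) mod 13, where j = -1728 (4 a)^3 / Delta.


Delta = -16(4 a^3 + 27 b^2) mod 13 = 4
-1728 * (4 a)^3 = -1728 * (4*1)^3 mod 13 = 12
j = 12 * 4^(-1) mod 13 = 3

j = 3 (mod 13)


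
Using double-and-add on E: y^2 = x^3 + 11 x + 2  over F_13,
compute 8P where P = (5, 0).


k = 8 = 1000_2 (binary, LSB first: 0001)
Double-and-add from P = (5, 0):
  bit 0 = 0: acc unchanged = O
  bit 1 = 0: acc unchanged = O
  bit 2 = 0: acc unchanged = O
  bit 3 = 1: acc = O + O = O

8P = O


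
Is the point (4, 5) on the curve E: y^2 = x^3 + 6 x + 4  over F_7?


Check whether y^2 = x^3 + 6 x + 4 (mod 7) for (x, y) = (4, 5).
LHS: y^2 = 5^2 mod 7 = 4
RHS: x^3 + 6 x + 4 = 4^3 + 6*4 + 4 mod 7 = 1
LHS != RHS

No, not on the curve


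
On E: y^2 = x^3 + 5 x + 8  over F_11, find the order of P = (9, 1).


Compute successive multiples of P until we hit O:
  1P = (9, 1)
  2P = (2, 9)
  3P = (4, 9)
  4P = (1, 6)
  5P = (5, 2)
  6P = (6, 1)
  7P = (7, 10)
  8P = (7, 1)
  ... (continuing to 15P)
  15P = O

ord(P) = 15


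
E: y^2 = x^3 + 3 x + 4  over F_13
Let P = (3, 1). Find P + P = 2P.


Doubling: s = (3 x1^2 + a) / (2 y1)
s = (3*3^2 + 3) / (2*1) mod 13 = 2
x3 = s^2 - 2 x1 mod 13 = 2^2 - 2*3 = 11
y3 = s (x1 - x3) - y1 mod 13 = 2 * (3 - 11) - 1 = 9

2P = (11, 9)


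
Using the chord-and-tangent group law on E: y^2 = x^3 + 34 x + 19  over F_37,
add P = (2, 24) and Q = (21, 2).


P != Q, so use the chord formula.
s = (y2 - y1) / (x2 - x1) = (15) / (19) mod 37 = 30
x3 = s^2 - x1 - x2 mod 37 = 30^2 - 2 - 21 = 26
y3 = s (x1 - x3) - y1 mod 37 = 30 * (2 - 26) - 24 = 33

P + Q = (26, 33)


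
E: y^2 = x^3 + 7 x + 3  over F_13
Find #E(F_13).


For each x in F_13, count y with y^2 = x^3 + 7 x + 3 mod 13:
  x = 0: RHS = 3, y in [4, 9]  -> 2 point(s)
  x = 2: RHS = 12, y in [5, 8]  -> 2 point(s)
  x = 3: RHS = 12, y in [5, 8]  -> 2 point(s)
  x = 4: RHS = 4, y in [2, 11]  -> 2 point(s)
  x = 6: RHS = 1, y in [1, 12]  -> 2 point(s)
  x = 8: RHS = 12, y in [5, 8]  -> 2 point(s)
Affine points: 12. Add the point at infinity: total = 13.

#E(F_13) = 13


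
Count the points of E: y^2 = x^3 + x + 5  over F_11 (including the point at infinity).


For each x in F_11, count y with y^2 = x^3 + 1 x + 5 mod 11:
  x = 0: RHS = 5, y in [4, 7]  -> 2 point(s)
  x = 2: RHS = 4, y in [2, 9]  -> 2 point(s)
  x = 5: RHS = 3, y in [5, 6]  -> 2 point(s)
  x = 7: RHS = 3, y in [5, 6]  -> 2 point(s)
  x = 10: RHS = 3, y in [5, 6]  -> 2 point(s)
Affine points: 10. Add the point at infinity: total = 11.

#E(F_11) = 11


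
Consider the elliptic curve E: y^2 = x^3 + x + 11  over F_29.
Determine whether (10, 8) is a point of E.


Check whether y^2 = x^3 + 1 x + 11 (mod 29) for (x, y) = (10, 8).
LHS: y^2 = 8^2 mod 29 = 6
RHS: x^3 + 1 x + 11 = 10^3 + 1*10 + 11 mod 29 = 6
LHS = RHS

Yes, on the curve


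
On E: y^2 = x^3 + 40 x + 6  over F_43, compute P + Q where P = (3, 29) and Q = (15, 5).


P != Q, so use the chord formula.
s = (y2 - y1) / (x2 - x1) = (19) / (12) mod 43 = 41
x3 = s^2 - x1 - x2 mod 43 = 41^2 - 3 - 15 = 29
y3 = s (x1 - x3) - y1 mod 43 = 41 * (3 - 29) - 29 = 23

P + Q = (29, 23)


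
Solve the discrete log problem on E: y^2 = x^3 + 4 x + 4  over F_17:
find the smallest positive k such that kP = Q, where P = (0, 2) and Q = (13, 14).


Enumerate multiples of P until we hit Q = (13, 14):
  1P = (0, 2)
  2P = (1, 14)
  3P = (7, 16)
  4P = (14, 4)
  5P = (11, 11)
  6P = (4, 4)
  7P = (9, 2)
  8P = (8, 15)
  9P = (5, 9)
  10P = (16, 13)
  11P = (3, 14)
  12P = (13, 14)
Match found at i = 12.

k = 12


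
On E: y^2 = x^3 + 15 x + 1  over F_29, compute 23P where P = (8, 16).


k = 23 = 10111_2 (binary, LSB first: 11101)
Double-and-add from P = (8, 16):
  bit 0 = 1: acc = O + (8, 16) = (8, 16)
  bit 1 = 1: acc = (8, 16) + (18, 19) = (26, 25)
  bit 2 = 1: acc = (26, 25) + (17, 23) = (24, 27)
  bit 3 = 0: acc unchanged = (24, 27)
  bit 4 = 1: acc = (24, 27) + (4, 26) = (25, 15)

23P = (25, 15)


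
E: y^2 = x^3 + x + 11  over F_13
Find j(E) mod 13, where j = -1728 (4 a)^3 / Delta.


Delta = -16(4 a^3 + 27 b^2) mod 13 = 2
-1728 * (4 a)^3 = -1728 * (4*1)^3 mod 13 = 12
j = 12 * 2^(-1) mod 13 = 6

j = 6 (mod 13)


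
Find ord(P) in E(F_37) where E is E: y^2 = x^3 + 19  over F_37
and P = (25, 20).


Compute successive multiples of P until we hit O:
  1P = (25, 20)
  2P = (3, 3)
  3P = (19, 25)
  4P = (5, 25)
  5P = (14, 5)
  6P = (2, 8)
  7P = (13, 12)
  8P = (20, 8)
  ... (continuing to 37P)
  37P = O

ord(P) = 37


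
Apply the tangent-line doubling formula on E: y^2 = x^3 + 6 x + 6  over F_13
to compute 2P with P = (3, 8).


Doubling: s = (3 x1^2 + a) / (2 y1)
s = (3*3^2 + 6) / (2*8) mod 13 = 11
x3 = s^2 - 2 x1 mod 13 = 11^2 - 2*3 = 11
y3 = s (x1 - x3) - y1 mod 13 = 11 * (3 - 11) - 8 = 8

2P = (11, 8)


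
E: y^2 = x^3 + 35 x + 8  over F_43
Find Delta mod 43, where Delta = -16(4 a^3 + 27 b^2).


4 a^3 + 27 b^2 = 4*35^3 + 27*8^2 = 171500 + 1728 = 173228
Delta = -16 * (173228) = -2771648
Delta mod 43 = 3

Delta = 3 (mod 43)


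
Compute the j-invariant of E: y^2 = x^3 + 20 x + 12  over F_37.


Delta = -16(4 a^3 + 27 b^2) mod 37 = 32
-1728 * (4 a)^3 = -1728 * (4*20)^3 mod 37 = 8
j = 8 * 32^(-1) mod 37 = 28

j = 28 (mod 37)


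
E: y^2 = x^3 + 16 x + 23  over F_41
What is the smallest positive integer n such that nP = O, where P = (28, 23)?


Compute successive multiples of P until we hit O:
  1P = (28, 23)
  2P = (30, 22)
  3P = (14, 11)
  4P = (24, 39)
  5P = (5, 8)
  6P = (3, 4)
  7P = (1, 9)
  8P = (13, 3)
  ... (continuing to 35P)
  35P = O

ord(P) = 35


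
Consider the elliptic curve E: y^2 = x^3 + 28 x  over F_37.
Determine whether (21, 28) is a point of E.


Check whether y^2 = x^3 + 28 x + 0 (mod 37) for (x, y) = (21, 28).
LHS: y^2 = 28^2 mod 37 = 7
RHS: x^3 + 28 x + 0 = 21^3 + 28*21 + 0 mod 37 = 7
LHS = RHS

Yes, on the curve


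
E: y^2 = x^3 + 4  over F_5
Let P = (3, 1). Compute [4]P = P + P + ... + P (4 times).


k = 4 = 100_2 (binary, LSB first: 001)
Double-and-add from P = (3, 1):
  bit 0 = 0: acc unchanged = O
  bit 1 = 0: acc unchanged = O
  bit 2 = 1: acc = O + (0, 3) = (0, 3)

4P = (0, 3)


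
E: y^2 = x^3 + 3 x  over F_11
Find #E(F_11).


For each x in F_11, count y with y^2 = x^3 + 3 x + 0 mod 11:
  x = 0: RHS = 0, y in [0]  -> 1 point(s)
  x = 1: RHS = 4, y in [2, 9]  -> 2 point(s)
  x = 2: RHS = 3, y in [5, 6]  -> 2 point(s)
  x = 3: RHS = 3, y in [5, 6]  -> 2 point(s)
  x = 6: RHS = 3, y in [5, 6]  -> 2 point(s)
  x = 7: RHS = 1, y in [1, 10]  -> 2 point(s)
Affine points: 11. Add the point at infinity: total = 12.

#E(F_11) = 12


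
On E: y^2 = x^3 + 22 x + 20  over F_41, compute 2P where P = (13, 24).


Doubling: s = (3 x1^2 + a) / (2 y1)
s = (3*13^2 + 22) / (2*24) mod 41 = 17
x3 = s^2 - 2 x1 mod 41 = 17^2 - 2*13 = 17
y3 = s (x1 - x3) - y1 mod 41 = 17 * (13 - 17) - 24 = 31

2P = (17, 31)


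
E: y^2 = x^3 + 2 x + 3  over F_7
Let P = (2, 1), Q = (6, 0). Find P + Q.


P != Q, so use the chord formula.
s = (y2 - y1) / (x2 - x1) = (6) / (4) mod 7 = 5
x3 = s^2 - x1 - x2 mod 7 = 5^2 - 2 - 6 = 3
y3 = s (x1 - x3) - y1 mod 7 = 5 * (2 - 3) - 1 = 1

P + Q = (3, 1)


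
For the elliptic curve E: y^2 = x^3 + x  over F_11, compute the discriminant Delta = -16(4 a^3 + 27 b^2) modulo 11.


4 a^3 + 27 b^2 = 4*1^3 + 27*0^2 = 4 + 0 = 4
Delta = -16 * (4) = -64
Delta mod 11 = 2

Delta = 2 (mod 11)


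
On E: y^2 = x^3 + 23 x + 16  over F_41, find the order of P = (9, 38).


Compute successive multiples of P until we hit O:
  1P = (9, 38)
  2P = (25, 29)
  3P = (11, 40)
  4P = (22, 31)
  5P = (28, 29)
  6P = (40, 22)
  7P = (29, 12)
  8P = (1, 9)
  ... (continuing to 51P)
  51P = O

ord(P) = 51


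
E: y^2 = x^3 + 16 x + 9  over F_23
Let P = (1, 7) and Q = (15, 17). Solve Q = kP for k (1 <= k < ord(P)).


Enumerate multiples of P until we hit Q = (15, 17):
  1P = (1, 7)
  2P = (7, 21)
  3P = (0, 3)
  4P = (15, 6)
  5P = (9, 10)
  6P = (2, 7)
  7P = (20, 16)
  8P = (20, 7)
  9P = (2, 16)
  10P = (9, 13)
  11P = (15, 17)
Match found at i = 11.

k = 11


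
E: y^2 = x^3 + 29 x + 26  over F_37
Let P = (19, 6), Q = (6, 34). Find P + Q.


P != Q, so use the chord formula.
s = (y2 - y1) / (x2 - x1) = (28) / (24) mod 37 = 32
x3 = s^2 - x1 - x2 mod 37 = 32^2 - 19 - 6 = 0
y3 = s (x1 - x3) - y1 mod 37 = 32 * (19 - 0) - 6 = 10

P + Q = (0, 10)


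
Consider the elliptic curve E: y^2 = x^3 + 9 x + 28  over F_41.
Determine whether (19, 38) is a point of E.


Check whether y^2 = x^3 + 9 x + 28 (mod 41) for (x, y) = (19, 38).
LHS: y^2 = 38^2 mod 41 = 9
RHS: x^3 + 9 x + 28 = 19^3 + 9*19 + 28 mod 41 = 6
LHS != RHS

No, not on the curve


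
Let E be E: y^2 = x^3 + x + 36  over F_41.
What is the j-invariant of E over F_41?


Delta = -16(4 a^3 + 27 b^2) mod 41 = 1
-1728 * (4 a)^3 = -1728 * (4*1)^3 mod 41 = 26
j = 26 * 1^(-1) mod 41 = 26

j = 26 (mod 41)


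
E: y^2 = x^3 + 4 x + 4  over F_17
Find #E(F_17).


For each x in F_17, count y with y^2 = x^3 + 4 x + 4 mod 17:
  x = 0: RHS = 4, y in [2, 15]  -> 2 point(s)
  x = 1: RHS = 9, y in [3, 14]  -> 2 point(s)
  x = 3: RHS = 9, y in [3, 14]  -> 2 point(s)
  x = 4: RHS = 16, y in [4, 13]  -> 2 point(s)
  x = 5: RHS = 13, y in [8, 9]  -> 2 point(s)
  x = 7: RHS = 1, y in [1, 16]  -> 2 point(s)
  x = 8: RHS = 4, y in [2, 15]  -> 2 point(s)
  x = 9: RHS = 4, y in [2, 15]  -> 2 point(s)
  x = 11: RHS = 2, y in [6, 11]  -> 2 point(s)
  x = 13: RHS = 9, y in [3, 14]  -> 2 point(s)
  x = 14: RHS = 16, y in [4, 13]  -> 2 point(s)
  x = 16: RHS = 16, y in [4, 13]  -> 2 point(s)
Affine points: 24. Add the point at infinity: total = 25.

#E(F_17) = 25


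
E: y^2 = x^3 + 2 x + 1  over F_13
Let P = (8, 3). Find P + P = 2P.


Doubling: s = (3 x1^2 + a) / (2 y1)
s = (3*8^2 + 2) / (2*3) mod 13 = 2
x3 = s^2 - 2 x1 mod 13 = 2^2 - 2*8 = 1
y3 = s (x1 - x3) - y1 mod 13 = 2 * (8 - 1) - 3 = 11

2P = (1, 11)


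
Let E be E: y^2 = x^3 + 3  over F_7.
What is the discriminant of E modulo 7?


4 a^3 + 27 b^2 = 4*0^3 + 27*3^2 = 0 + 243 = 243
Delta = -16 * (243) = -3888
Delta mod 7 = 4

Delta = 4 (mod 7)


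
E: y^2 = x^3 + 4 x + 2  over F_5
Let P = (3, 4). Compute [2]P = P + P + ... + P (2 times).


k = 2 = 10_2 (binary, LSB first: 01)
Double-and-add from P = (3, 4):
  bit 0 = 0: acc unchanged = O
  bit 1 = 1: acc = O + (3, 1) = (3, 1)

2P = (3, 1)


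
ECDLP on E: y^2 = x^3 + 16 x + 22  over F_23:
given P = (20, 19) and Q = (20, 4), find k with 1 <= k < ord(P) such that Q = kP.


Enumerate multiples of P until we hit Q = (20, 4):
  1P = (20, 19)
  2P = (18, 22)
  3P = (16, 21)
  4P = (16, 2)
  5P = (18, 1)
  6P = (20, 4)
Match found at i = 6.

k = 6


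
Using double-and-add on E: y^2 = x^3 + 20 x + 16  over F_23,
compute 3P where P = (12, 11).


k = 3 = 11_2 (binary, LSB first: 11)
Double-and-add from P = (12, 11):
  bit 0 = 1: acc = O + (12, 11) = (12, 11)
  bit 1 = 1: acc = (12, 11) + (17, 18) = (7, 19)

3P = (7, 19)


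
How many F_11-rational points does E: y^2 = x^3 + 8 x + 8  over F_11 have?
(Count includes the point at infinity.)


For each x in F_11, count y with y^2 = x^3 + 8 x + 8 mod 11:
  x = 3: RHS = 4, y in [2, 9]  -> 2 point(s)
  x = 4: RHS = 5, y in [4, 7]  -> 2 point(s)
  x = 7: RHS = 0, y in [0]  -> 1 point(s)
  x = 8: RHS = 1, y in [1, 10]  -> 2 point(s)
Affine points: 7. Add the point at infinity: total = 8.

#E(F_11) = 8


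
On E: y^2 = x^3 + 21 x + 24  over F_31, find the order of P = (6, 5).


Compute successive multiples of P until we hit O:
  1P = (6, 5)
  2P = (27, 0)
  3P = (6, 26)
  4P = O

ord(P) = 4


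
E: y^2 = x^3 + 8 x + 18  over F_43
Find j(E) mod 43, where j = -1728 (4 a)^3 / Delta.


Delta = -16(4 a^3 + 27 b^2) mod 43 = 38
-1728 * (4 a)^3 = -1728 * (4*8)^3 mod 43 = 27
j = 27 * 38^(-1) mod 43 = 29

j = 29 (mod 43)


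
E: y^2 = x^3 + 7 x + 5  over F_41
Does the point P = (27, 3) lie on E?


Check whether y^2 = x^3 + 7 x + 5 (mod 41) for (x, y) = (27, 3).
LHS: y^2 = 3^2 mod 41 = 9
RHS: x^3 + 7 x + 5 = 27^3 + 7*27 + 5 mod 41 = 33
LHS != RHS

No, not on the curve


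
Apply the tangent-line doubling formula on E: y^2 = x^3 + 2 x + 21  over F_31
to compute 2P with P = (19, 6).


Doubling: s = (3 x1^2 + a) / (2 y1)
s = (3*19^2 + 2) / (2*6) mod 31 = 0
x3 = s^2 - 2 x1 mod 31 = 0^2 - 2*19 = 24
y3 = s (x1 - x3) - y1 mod 31 = 0 * (19 - 24) - 6 = 25

2P = (24, 25)


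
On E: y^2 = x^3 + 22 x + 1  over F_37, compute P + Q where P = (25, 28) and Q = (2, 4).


P != Q, so use the chord formula.
s = (y2 - y1) / (x2 - x1) = (13) / (14) mod 37 = 30
x3 = s^2 - x1 - x2 mod 37 = 30^2 - 25 - 2 = 22
y3 = s (x1 - x3) - y1 mod 37 = 30 * (25 - 22) - 28 = 25

P + Q = (22, 25)


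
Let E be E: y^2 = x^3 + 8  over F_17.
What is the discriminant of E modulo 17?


4 a^3 + 27 b^2 = 4*0^3 + 27*8^2 = 0 + 1728 = 1728
Delta = -16 * (1728) = -27648
Delta mod 17 = 11

Delta = 11 (mod 17)


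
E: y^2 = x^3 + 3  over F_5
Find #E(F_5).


For each x in F_5, count y with y^2 = x^3 + 0 x + 3 mod 5:
  x = 1: RHS = 4, y in [2, 3]  -> 2 point(s)
  x = 2: RHS = 1, y in [1, 4]  -> 2 point(s)
  x = 3: RHS = 0, y in [0]  -> 1 point(s)
Affine points: 5. Add the point at infinity: total = 6.

#E(F_5) = 6


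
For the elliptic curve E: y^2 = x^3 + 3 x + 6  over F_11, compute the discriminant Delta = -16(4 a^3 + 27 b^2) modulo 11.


4 a^3 + 27 b^2 = 4*3^3 + 27*6^2 = 108 + 972 = 1080
Delta = -16 * (1080) = -17280
Delta mod 11 = 1

Delta = 1 (mod 11)


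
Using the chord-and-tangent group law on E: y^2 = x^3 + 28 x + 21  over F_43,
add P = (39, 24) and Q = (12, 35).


P != Q, so use the chord formula.
s = (y2 - y1) / (x2 - x1) = (11) / (16) mod 43 = 41
x3 = s^2 - x1 - x2 mod 43 = 41^2 - 39 - 12 = 39
y3 = s (x1 - x3) - y1 mod 43 = 41 * (39 - 39) - 24 = 19

P + Q = (39, 19)


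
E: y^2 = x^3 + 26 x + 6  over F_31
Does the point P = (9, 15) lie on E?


Check whether y^2 = x^3 + 26 x + 6 (mod 31) for (x, y) = (9, 15).
LHS: y^2 = 15^2 mod 31 = 8
RHS: x^3 + 26 x + 6 = 9^3 + 26*9 + 6 mod 31 = 8
LHS = RHS

Yes, on the curve


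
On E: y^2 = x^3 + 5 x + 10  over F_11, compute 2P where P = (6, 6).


Doubling: s = (3 x1^2 + a) / (2 y1)
s = (3*6^2 + 5) / (2*6) mod 11 = 3
x3 = s^2 - 2 x1 mod 11 = 3^2 - 2*6 = 8
y3 = s (x1 - x3) - y1 mod 11 = 3 * (6 - 8) - 6 = 10

2P = (8, 10)


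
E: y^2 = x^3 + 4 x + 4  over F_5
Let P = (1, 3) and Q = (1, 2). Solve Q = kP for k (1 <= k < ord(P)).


Enumerate multiples of P until we hit Q = (1, 2):
  1P = (1, 3)
  2P = (2, 0)
  3P = (1, 2)
Match found at i = 3.

k = 3


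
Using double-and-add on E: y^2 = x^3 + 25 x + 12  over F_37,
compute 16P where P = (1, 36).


k = 16 = 10000_2 (binary, LSB first: 00001)
Double-and-add from P = (1, 36):
  bit 0 = 0: acc unchanged = O
  bit 1 = 0: acc unchanged = O
  bit 2 = 0: acc unchanged = O
  bit 3 = 0: acc unchanged = O
  bit 4 = 1: acc = O + (5, 22) = (5, 22)

16P = (5, 22)


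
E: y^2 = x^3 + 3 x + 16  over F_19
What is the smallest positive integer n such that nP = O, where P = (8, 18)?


Compute successive multiples of P until we hit O:
  1P = (8, 18)
  2P = (14, 16)
  3P = (14, 3)
  4P = (8, 1)
  5P = O

ord(P) = 5


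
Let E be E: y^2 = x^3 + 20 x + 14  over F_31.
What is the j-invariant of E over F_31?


Delta = -16(4 a^3 + 27 b^2) mod 31 = 16
-1728 * (4 a)^3 = -1728 * (4*20)^3 mod 31 = 1
j = 1 * 16^(-1) mod 31 = 2

j = 2 (mod 31)


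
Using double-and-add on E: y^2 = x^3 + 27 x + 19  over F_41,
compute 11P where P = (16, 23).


k = 11 = 1011_2 (binary, LSB first: 1101)
Double-and-add from P = (16, 23):
  bit 0 = 1: acc = O + (16, 23) = (16, 23)
  bit 1 = 1: acc = (16, 23) + (34, 26) = (40, 14)
  bit 2 = 0: acc unchanged = (40, 14)
  bit 3 = 1: acc = (40, 14) + (39, 30) = (13, 5)

11P = (13, 5)


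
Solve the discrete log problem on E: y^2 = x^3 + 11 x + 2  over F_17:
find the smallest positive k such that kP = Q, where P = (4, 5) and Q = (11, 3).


Enumerate multiples of P until we hit Q = (11, 3):
  1P = (4, 5)
  2P = (11, 3)
Match found at i = 2.

k = 2


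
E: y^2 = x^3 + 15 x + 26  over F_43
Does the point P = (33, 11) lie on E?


Check whether y^2 = x^3 + 15 x + 26 (mod 43) for (x, y) = (33, 11).
LHS: y^2 = 11^2 mod 43 = 35
RHS: x^3 + 15 x + 26 = 33^3 + 15*33 + 26 mod 43 = 37
LHS != RHS

No, not on the curve


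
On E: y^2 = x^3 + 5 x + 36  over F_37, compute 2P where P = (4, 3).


Doubling: s = (3 x1^2 + a) / (2 y1)
s = (3*4^2 + 5) / (2*3) mod 37 = 15
x3 = s^2 - 2 x1 mod 37 = 15^2 - 2*4 = 32
y3 = s (x1 - x3) - y1 mod 37 = 15 * (4 - 32) - 3 = 21

2P = (32, 21)


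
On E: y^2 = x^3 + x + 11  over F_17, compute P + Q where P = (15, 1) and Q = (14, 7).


P != Q, so use the chord formula.
s = (y2 - y1) / (x2 - x1) = (6) / (16) mod 17 = 11
x3 = s^2 - x1 - x2 mod 17 = 11^2 - 15 - 14 = 7
y3 = s (x1 - x3) - y1 mod 17 = 11 * (15 - 7) - 1 = 2

P + Q = (7, 2)


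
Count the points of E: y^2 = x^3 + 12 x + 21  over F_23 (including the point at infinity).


For each x in F_23, count y with y^2 = x^3 + 12 x + 21 mod 23:
  x = 4: RHS = 18, y in [8, 15]  -> 2 point(s)
  x = 8: RHS = 8, y in [10, 13]  -> 2 point(s)
  x = 11: RHS = 12, y in [9, 14]  -> 2 point(s)
  x = 14: RHS = 12, y in [9, 14]  -> 2 point(s)
  x = 16: RHS = 8, y in [10, 13]  -> 2 point(s)
  x = 17: RHS = 9, y in [3, 20]  -> 2 point(s)
  x = 19: RHS = 1, y in [1, 22]  -> 2 point(s)
  x = 20: RHS = 4, y in [2, 21]  -> 2 point(s)
  x = 21: RHS = 12, y in [9, 14]  -> 2 point(s)
  x = 22: RHS = 8, y in [10, 13]  -> 2 point(s)
Affine points: 20. Add the point at infinity: total = 21.

#E(F_23) = 21


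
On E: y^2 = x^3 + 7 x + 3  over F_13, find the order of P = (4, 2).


Compute successive multiples of P until we hit O:
  1P = (4, 2)
  2P = (8, 8)
  3P = (0, 4)
  4P = (6, 12)
  5P = (2, 8)
  6P = (3, 8)
  7P = (3, 5)
  8P = (2, 5)
  ... (continuing to 13P)
  13P = O

ord(P) = 13


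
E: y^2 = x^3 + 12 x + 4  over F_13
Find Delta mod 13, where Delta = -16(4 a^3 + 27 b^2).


4 a^3 + 27 b^2 = 4*12^3 + 27*4^2 = 6912 + 432 = 7344
Delta = -16 * (7344) = -117504
Delta mod 13 = 3

Delta = 3 (mod 13)


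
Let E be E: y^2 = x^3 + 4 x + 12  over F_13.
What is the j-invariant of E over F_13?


Delta = -16(4 a^3 + 27 b^2) mod 13 = 9
-1728 * (4 a)^3 = -1728 * (4*4)^3 mod 13 = 1
j = 1 * 9^(-1) mod 13 = 3

j = 3 (mod 13)


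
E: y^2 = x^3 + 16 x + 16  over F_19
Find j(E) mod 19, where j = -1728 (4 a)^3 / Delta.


Delta = -16(4 a^3 + 27 b^2) mod 19 = 6
-1728 * (4 a)^3 = -1728 * (4*16)^3 mod 19 = 1
j = 1 * 6^(-1) mod 19 = 16

j = 16 (mod 19)


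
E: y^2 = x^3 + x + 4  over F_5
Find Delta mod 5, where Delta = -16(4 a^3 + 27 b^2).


4 a^3 + 27 b^2 = 4*1^3 + 27*4^2 = 4 + 432 = 436
Delta = -16 * (436) = -6976
Delta mod 5 = 4

Delta = 4 (mod 5)


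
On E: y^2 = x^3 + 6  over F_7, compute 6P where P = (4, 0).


k = 6 = 110_2 (binary, LSB first: 011)
Double-and-add from P = (4, 0):
  bit 0 = 0: acc unchanged = O
  bit 1 = 1: acc = O + O = O
  bit 2 = 1: acc = O + O = O

6P = O


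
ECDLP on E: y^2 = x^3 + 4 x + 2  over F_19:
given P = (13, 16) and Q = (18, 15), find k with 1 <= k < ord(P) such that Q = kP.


Enumerate multiples of P until we hit Q = (18, 15):
  1P = (13, 16)
  2P = (10, 4)
  3P = (12, 7)
  4P = (18, 15)
Match found at i = 4.

k = 4


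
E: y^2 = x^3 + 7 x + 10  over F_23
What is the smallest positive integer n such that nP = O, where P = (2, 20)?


Compute successive multiples of P until we hit O:
  1P = (2, 20)
  2P = (22, 5)
  3P = (1, 8)
  4P = (3, 14)
  5P = (8, 16)
  6P = (16, 20)
  7P = (5, 3)
  8P = (20, 13)
  ... (continuing to 18P)
  18P = O

ord(P) = 18


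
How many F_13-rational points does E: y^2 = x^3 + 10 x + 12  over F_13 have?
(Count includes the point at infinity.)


For each x in F_13, count y with y^2 = x^3 + 10 x + 12 mod 13:
  x = 0: RHS = 12, y in [5, 8]  -> 2 point(s)
  x = 1: RHS = 10, y in [6, 7]  -> 2 point(s)
  x = 2: RHS = 1, y in [1, 12]  -> 2 point(s)
  x = 3: RHS = 4, y in [2, 11]  -> 2 point(s)
  x = 4: RHS = 12, y in [5, 8]  -> 2 point(s)
  x = 7: RHS = 9, y in [3, 10]  -> 2 point(s)
  x = 9: RHS = 12, y in [5, 8]  -> 2 point(s)
  x = 11: RHS = 10, y in [6, 7]  -> 2 point(s)
  x = 12: RHS = 1, y in [1, 12]  -> 2 point(s)
Affine points: 18. Add the point at infinity: total = 19.

#E(F_13) = 19


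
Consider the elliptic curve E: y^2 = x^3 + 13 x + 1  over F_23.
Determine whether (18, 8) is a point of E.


Check whether y^2 = x^3 + 13 x + 1 (mod 23) for (x, y) = (18, 8).
LHS: y^2 = 8^2 mod 23 = 18
RHS: x^3 + 13 x + 1 = 18^3 + 13*18 + 1 mod 23 = 18
LHS = RHS

Yes, on the curve


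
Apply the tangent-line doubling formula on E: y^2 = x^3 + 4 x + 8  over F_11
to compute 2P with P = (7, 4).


Doubling: s = (3 x1^2 + a) / (2 y1)
s = (3*7^2 + 4) / (2*4) mod 11 = 1
x3 = s^2 - 2 x1 mod 11 = 1^2 - 2*7 = 9
y3 = s (x1 - x3) - y1 mod 11 = 1 * (7 - 9) - 4 = 5

2P = (9, 5)


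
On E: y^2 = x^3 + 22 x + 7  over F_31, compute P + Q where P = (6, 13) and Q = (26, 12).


P != Q, so use the chord formula.
s = (y2 - y1) / (x2 - x1) = (30) / (20) mod 31 = 17
x3 = s^2 - x1 - x2 mod 31 = 17^2 - 6 - 26 = 9
y3 = s (x1 - x3) - y1 mod 31 = 17 * (6 - 9) - 13 = 29

P + Q = (9, 29)


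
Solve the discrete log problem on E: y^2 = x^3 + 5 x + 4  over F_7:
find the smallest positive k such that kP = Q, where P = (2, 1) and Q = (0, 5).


Enumerate multiples of P until we hit Q = (0, 5):
  1P = (2, 1)
  2P = (0, 2)
  3P = (0, 5)
Match found at i = 3.

k = 3


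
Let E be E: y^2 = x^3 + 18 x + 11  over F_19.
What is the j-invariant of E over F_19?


Delta = -16(4 a^3 + 27 b^2) mod 19 = 4
-1728 * (4 a)^3 = -1728 * (4*18)^3 mod 19 = 12
j = 12 * 4^(-1) mod 19 = 3

j = 3 (mod 19)


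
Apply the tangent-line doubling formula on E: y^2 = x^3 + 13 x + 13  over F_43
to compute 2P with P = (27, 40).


Doubling: s = (3 x1^2 + a) / (2 y1)
s = (3*27^2 + 13) / (2*40) mod 43 = 6
x3 = s^2 - 2 x1 mod 43 = 6^2 - 2*27 = 25
y3 = s (x1 - x3) - y1 mod 43 = 6 * (27 - 25) - 40 = 15

2P = (25, 15)


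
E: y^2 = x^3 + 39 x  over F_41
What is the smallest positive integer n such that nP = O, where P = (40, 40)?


Compute successive multiples of P until we hit O:
  1P = (40, 40)
  2P = (33, 18)
  3P = (8, 2)
  4P = (25, 6)
  5P = (1, 32)
  6P = (16, 28)
  7P = (16, 13)
  8P = (1, 9)
  ... (continuing to 13P)
  13P = O

ord(P) = 13


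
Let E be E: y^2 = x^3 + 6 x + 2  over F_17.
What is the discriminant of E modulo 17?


4 a^3 + 27 b^2 = 4*6^3 + 27*2^2 = 864 + 108 = 972
Delta = -16 * (972) = -15552
Delta mod 17 = 3

Delta = 3 (mod 17)


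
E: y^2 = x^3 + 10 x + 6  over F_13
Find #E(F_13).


For each x in F_13, count y with y^2 = x^3 + 10 x + 6 mod 13:
  x = 1: RHS = 4, y in [2, 11]  -> 2 point(s)
  x = 5: RHS = 12, y in [5, 8]  -> 2 point(s)
  x = 6: RHS = 9, y in [3, 10]  -> 2 point(s)
  x = 7: RHS = 3, y in [4, 9]  -> 2 point(s)
  x = 8: RHS = 0, y in [0]  -> 1 point(s)
  x = 10: RHS = 1, y in [1, 12]  -> 2 point(s)
  x = 11: RHS = 4, y in [2, 11]  -> 2 point(s)
Affine points: 13. Add the point at infinity: total = 14.

#E(F_13) = 14


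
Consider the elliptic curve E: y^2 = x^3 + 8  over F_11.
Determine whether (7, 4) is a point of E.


Check whether y^2 = x^3 + 0 x + 8 (mod 11) for (x, y) = (7, 4).
LHS: y^2 = 4^2 mod 11 = 5
RHS: x^3 + 0 x + 8 = 7^3 + 0*7 + 8 mod 11 = 10
LHS != RHS

No, not on the curve


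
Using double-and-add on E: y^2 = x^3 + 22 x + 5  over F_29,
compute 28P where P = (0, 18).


k = 28 = 11100_2 (binary, LSB first: 00111)
Double-and-add from P = (0, 18):
  bit 0 = 0: acc unchanged = O
  bit 1 = 0: acc unchanged = O
  bit 2 = 1: acc = O + (23, 11) = (23, 11)
  bit 3 = 1: acc = (23, 11) + (16, 4) = (20, 21)
  bit 4 = 1: acc = (20, 21) + (10, 23) = (6, 11)

28P = (6, 11)


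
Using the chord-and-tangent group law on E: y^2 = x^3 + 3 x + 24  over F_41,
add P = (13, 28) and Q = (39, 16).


P != Q, so use the chord formula.
s = (y2 - y1) / (x2 - x1) = (29) / (26) mod 41 = 9
x3 = s^2 - x1 - x2 mod 41 = 9^2 - 13 - 39 = 29
y3 = s (x1 - x3) - y1 mod 41 = 9 * (13 - 29) - 28 = 33

P + Q = (29, 33)


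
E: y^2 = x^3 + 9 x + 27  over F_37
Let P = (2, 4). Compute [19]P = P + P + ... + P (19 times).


k = 19 = 10011_2 (binary, LSB first: 11001)
Double-and-add from P = (2, 4):
  bit 0 = 1: acc = O + (2, 4) = (2, 4)
  bit 1 = 1: acc = (2, 4) + (0, 29) = (34, 26)
  bit 2 = 0: acc unchanged = (34, 26)
  bit 3 = 0: acc unchanged = (34, 26)
  bit 4 = 1: acc = (34, 26) + (27, 11) = (4, 33)

19P = (4, 33)


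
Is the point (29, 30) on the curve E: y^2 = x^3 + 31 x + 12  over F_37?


Check whether y^2 = x^3 + 31 x + 12 (mod 37) for (x, y) = (29, 30).
LHS: y^2 = 30^2 mod 37 = 12
RHS: x^3 + 31 x + 12 = 29^3 + 31*29 + 12 mod 37 = 29
LHS != RHS

No, not on the curve


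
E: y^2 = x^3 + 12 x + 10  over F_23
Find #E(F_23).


For each x in F_23, count y with y^2 = x^3 + 12 x + 10 mod 23:
  x = 1: RHS = 0, y in [0]  -> 1 point(s)
  x = 3: RHS = 4, y in [2, 21]  -> 2 point(s)
  x = 7: RHS = 0, y in [0]  -> 1 point(s)
  x = 10: RHS = 3, y in [7, 16]  -> 2 point(s)
  x = 11: RHS = 1, y in [1, 22]  -> 2 point(s)
  x = 14: RHS = 1, y in [1, 22]  -> 2 point(s)
  x = 15: RHS = 0, y in [0]  -> 1 point(s)
  x = 18: RHS = 9, y in [3, 20]  -> 2 point(s)
  x = 19: RHS = 13, y in [6, 17]  -> 2 point(s)
  x = 20: RHS = 16, y in [4, 19]  -> 2 point(s)
  x = 21: RHS = 1, y in [1, 22]  -> 2 point(s)
Affine points: 19. Add the point at infinity: total = 20.

#E(F_23) = 20


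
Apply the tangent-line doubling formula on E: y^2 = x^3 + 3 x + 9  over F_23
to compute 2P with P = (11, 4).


Doubling: s = (3 x1^2 + a) / (2 y1)
s = (3*11^2 + 3) / (2*4) mod 23 = 17
x3 = s^2 - 2 x1 mod 23 = 17^2 - 2*11 = 14
y3 = s (x1 - x3) - y1 mod 23 = 17 * (11 - 14) - 4 = 14

2P = (14, 14)


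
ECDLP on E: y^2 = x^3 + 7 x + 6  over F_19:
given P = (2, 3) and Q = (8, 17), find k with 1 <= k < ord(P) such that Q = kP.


Enumerate multiples of P until we hit Q = (8, 17):
  1P = (2, 3)
  2P = (15, 16)
  3P = (3, 15)
  4P = (6, 6)
  5P = (8, 2)
  6P = (18, 6)
  7P = (0, 14)
  8P = (14, 6)
  9P = (9, 0)
  10P = (14, 13)
  11P = (0, 5)
  12P = (18, 13)
  13P = (8, 17)
Match found at i = 13.

k = 13


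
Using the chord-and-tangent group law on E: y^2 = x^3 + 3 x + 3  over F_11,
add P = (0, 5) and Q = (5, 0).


P != Q, so use the chord formula.
s = (y2 - y1) / (x2 - x1) = (6) / (5) mod 11 = 10
x3 = s^2 - x1 - x2 mod 11 = 10^2 - 0 - 5 = 7
y3 = s (x1 - x3) - y1 mod 11 = 10 * (0 - 7) - 5 = 2

P + Q = (7, 2)


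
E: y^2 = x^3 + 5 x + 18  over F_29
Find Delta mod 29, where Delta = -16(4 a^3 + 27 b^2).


4 a^3 + 27 b^2 = 4*5^3 + 27*18^2 = 500 + 8748 = 9248
Delta = -16 * (9248) = -147968
Delta mod 29 = 19

Delta = 19 (mod 29)


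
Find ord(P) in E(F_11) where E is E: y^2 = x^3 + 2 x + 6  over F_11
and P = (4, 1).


Compute successive multiples of P until we hit O:
  1P = (4, 1)
  2P = (1, 8)
  3P = (9, 7)
  4P = (10, 5)
  5P = (6, 5)
  6P = (5, 8)
  7P = (7, 0)
  8P = (5, 3)
  ... (continuing to 14P)
  14P = O

ord(P) = 14
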